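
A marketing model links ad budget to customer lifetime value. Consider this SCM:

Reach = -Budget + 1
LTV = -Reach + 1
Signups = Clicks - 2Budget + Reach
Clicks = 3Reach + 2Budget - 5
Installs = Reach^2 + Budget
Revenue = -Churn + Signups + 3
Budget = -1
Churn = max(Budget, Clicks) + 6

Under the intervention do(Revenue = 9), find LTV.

do(Revenue=9) replaces the equation Revenue = -Churn + Signups + 3 with the constant Revenue = 9.
LTV is not downstream of the intervention, so its value is determined by the original equations.
Reach = -Budget + 1  [with Budget=-1]  = 2
LTV = -Reach + 1  [with Reach=2]  = -1

-1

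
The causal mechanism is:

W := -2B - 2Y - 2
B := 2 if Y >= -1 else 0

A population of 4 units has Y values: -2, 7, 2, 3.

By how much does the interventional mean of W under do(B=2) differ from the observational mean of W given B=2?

Every unit gets B=2 under the intervention. W values become -2, -20, -10, -12; E[W|do(B=2)] = -11.
E[W|B=2] averages over only the 3 units with B=2 (Y = 7, 2, 3): W = -20, -10, -12, mean -14.
Difference = -11 − (-14) = 3.

3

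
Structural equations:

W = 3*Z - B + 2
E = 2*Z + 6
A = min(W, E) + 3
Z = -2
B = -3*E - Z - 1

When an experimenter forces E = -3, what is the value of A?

do(E=-3) replaces the equation E = 2*Z + 6 with the constant E = -3.
B = -3*E - Z - 1  [with E=-3, Z=-2]  = 10
W = 3*Z - B + 2  [with Z=-2, B=10]  = -14
A = min(W, E) + 3  [with W=-14, E=-3]  = -11

-11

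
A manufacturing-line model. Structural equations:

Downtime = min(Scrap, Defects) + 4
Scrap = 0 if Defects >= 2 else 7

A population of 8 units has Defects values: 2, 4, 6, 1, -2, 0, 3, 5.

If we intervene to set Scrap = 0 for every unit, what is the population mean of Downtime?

do(Scrap=0) breaks Scrap's dependence on Defects. With Scrap=0 fixed, Downtime across the units is 4, 4, 4, 4, 2, 4, 4, 4, mean 3.75.

3.75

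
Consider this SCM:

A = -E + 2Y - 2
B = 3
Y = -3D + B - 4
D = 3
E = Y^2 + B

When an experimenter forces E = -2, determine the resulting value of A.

Intervening sets E = -2 and removes its equation (E = Y^2 + B).
Y = -3D + B - 4  [with D=3, B=3]  = -10
A = -E + 2Y - 2  [with E=-2, Y=-10]  = -20

-20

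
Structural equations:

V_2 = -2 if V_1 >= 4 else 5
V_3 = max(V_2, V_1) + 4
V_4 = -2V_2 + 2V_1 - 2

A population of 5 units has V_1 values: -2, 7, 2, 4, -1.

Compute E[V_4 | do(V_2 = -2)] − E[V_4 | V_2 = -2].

The intervention sets V_2=-2 in all 5 units regardless of V_1. Recomputing V_4 per unit gives -2, 16, 6, 10, 0; average 6.
Conditioning on V_2=-2 selects the 2 unit(s) with V_1 ∈ {7, 4}. Their V_4 values: 16, 10. Mean = 13.
Difference = 6 − 13 = -7.

-7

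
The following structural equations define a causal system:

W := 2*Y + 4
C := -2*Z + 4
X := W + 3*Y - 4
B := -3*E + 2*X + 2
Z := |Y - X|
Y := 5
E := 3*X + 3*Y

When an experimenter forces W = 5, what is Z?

11

Under do(W=5), the mechanism W := 2*Y + 4 is discarded; W is fixed at 5.
X = W + 3*Y - 4  [with W=5, Y=5]  = 16
Z = |Y - X|  [with Y=5, X=16]  = 11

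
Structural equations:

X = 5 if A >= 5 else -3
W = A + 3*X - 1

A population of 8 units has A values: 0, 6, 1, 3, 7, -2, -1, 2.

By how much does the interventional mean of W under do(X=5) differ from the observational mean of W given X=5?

-4.5

do(X=5) breaks X's dependence on A. With X=5 fixed, W across the units is 14, 20, 15, 17, 21, 12, 13, 16, mean 16.
Conditioning on X=5 selects the 2 unit(s) with A ∈ {6, 7}. Their W values: 20, 21. Mean = 20.5.
Difference = 16 − 20.5 = -4.5.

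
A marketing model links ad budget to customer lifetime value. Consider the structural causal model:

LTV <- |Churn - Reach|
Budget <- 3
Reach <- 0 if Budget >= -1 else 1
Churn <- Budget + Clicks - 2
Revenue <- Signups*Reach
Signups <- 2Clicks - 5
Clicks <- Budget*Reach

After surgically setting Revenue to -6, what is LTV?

1

Intervening sets Revenue = -6 and removes its equation (Revenue <- Signups*Reach).
No directed path runs from Revenue to LTV, so LTV keeps its natural value.
Reach = 0 if Budget >= -1 else 1  [with Budget=3]  = 0
Clicks = Budget*Reach  [with Budget=3, Reach=0]  = 0
Churn = Budget + Clicks - 2  [with Budget=3, Clicks=0]  = 1
LTV = |Churn - Reach|  [with Churn=1, Reach=0]  = 1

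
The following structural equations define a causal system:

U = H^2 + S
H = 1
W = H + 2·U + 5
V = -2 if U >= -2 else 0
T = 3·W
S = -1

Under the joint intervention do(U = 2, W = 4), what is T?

12

Setting U = 2, W = 4 by intervention discards those variables' equations.
T = 3·W  [with W=4]  = 12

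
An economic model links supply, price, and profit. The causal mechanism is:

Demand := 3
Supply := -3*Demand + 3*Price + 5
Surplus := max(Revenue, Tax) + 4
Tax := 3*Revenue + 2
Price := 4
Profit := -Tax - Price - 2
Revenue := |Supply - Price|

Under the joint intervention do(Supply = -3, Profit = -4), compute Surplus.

Under do(Supply = -3, Profit = -4), each intervened variable's structural equation is replaced by its fixed value.
Revenue = |Supply - Price|  [with Supply=-3, Price=4]  = 7
Tax = 3*Revenue + 2  [with Revenue=7]  = 23
Surplus = max(Revenue, Tax) + 4  [with Revenue=7, Tax=23]  = 27

27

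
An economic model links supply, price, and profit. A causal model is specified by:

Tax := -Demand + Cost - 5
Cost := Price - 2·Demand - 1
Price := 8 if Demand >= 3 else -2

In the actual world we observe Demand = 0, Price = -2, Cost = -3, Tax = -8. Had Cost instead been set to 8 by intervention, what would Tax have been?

The intervention breaks the incoming arrows to Cost: Cost := Price - 2·Demand - 1 no longer applies, and Cost = 8.
Tax = -Demand + Cost - 5  [with Demand=0, Cost=8]  = 3

3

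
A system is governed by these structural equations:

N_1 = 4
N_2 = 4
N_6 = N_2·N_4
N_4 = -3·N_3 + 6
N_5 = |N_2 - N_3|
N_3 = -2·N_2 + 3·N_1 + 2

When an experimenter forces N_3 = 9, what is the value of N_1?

Under do(N_3=9), the mechanism N_3 = -2·N_2 + 3·N_1 + 2 is discarded; N_3 is fixed at 9.
N_1 is not downstream of the intervention, so its value is determined by the original equations.

4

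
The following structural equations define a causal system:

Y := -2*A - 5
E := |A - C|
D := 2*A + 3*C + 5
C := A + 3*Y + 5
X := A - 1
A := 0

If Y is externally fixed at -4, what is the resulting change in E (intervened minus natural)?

-3

Under do(Y=-4), the mechanism Y := -2*A - 5 is discarded; Y is fixed at -4.
C = A + 3*Y + 5  [with A=0, Y=-4]  = -7
E = |A - C|  [with A=0, C=-7]  = 7
Without intervention: Y = -2*A - 5  [with A=0]  = -5; C = A + 3*Y + 5  [with A=0, Y=-5]  = -10; E = |A - C|  [with A=0, C=-10]  = 10.
Change = 7 − 10 = -3.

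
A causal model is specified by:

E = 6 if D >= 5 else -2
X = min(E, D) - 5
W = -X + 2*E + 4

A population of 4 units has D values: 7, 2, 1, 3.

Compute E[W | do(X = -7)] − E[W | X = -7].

Under do(X=-7), X's equation is replaced by X=-7 for every unit. Per-unit W: 23, 7, 7, 7. Mean = 11.
E[W|X=-7] averages over only the 3 units with X=-7 (D = 2, 1, 3): W = 7, 7, 7, mean 7.
Difference = 11 − 7 = 4.

4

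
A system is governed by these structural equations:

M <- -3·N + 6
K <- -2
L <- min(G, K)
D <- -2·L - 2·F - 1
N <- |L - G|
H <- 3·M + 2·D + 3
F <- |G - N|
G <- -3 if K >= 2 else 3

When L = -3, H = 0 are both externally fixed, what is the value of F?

The joint intervention fixes L = -3, H = 0, removing each variable's own equation.
G = -3 if K >= 2 else 3  [with K=-2]  = 3
N = |L - G|  [with L=-3, G=3]  = 6
F = |G - N|  [with G=3, N=6]  = 3

3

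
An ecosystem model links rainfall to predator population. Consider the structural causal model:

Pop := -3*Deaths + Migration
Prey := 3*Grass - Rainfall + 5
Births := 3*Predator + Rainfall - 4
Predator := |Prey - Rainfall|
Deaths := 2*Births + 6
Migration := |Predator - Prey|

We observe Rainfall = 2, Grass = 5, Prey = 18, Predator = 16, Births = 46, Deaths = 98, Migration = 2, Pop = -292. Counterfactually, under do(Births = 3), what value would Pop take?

do(Births=3) replaces the equation Births := 3*Predator + Rainfall - 4 with the constant Births = 3.
Prey = 3*Grass - Rainfall + 5  [with Grass=5, Rainfall=2]  = 18
Predator = |Prey - Rainfall|  [with Prey=18, Rainfall=2]  = 16
Deaths = 2*Births + 6  [with Births=3]  = 12
Migration = |Predator - Prey|  [with Predator=16, Prey=18]  = 2
Pop = -3*Deaths + Migration  [with Deaths=12, Migration=2]  = -34

-34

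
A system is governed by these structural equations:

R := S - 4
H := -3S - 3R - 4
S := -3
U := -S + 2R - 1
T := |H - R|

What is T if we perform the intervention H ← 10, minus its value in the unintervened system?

-16

Intervening sets H = 10 and removes its equation (H := -3S - 3R - 4).
R = S - 4  [with S=-3]  = -7
T = |H - R|  [with H=10, R=-7]  = 17
Without intervention: R = S - 4  [with S=-3]  = -7; H = -3S - 3R - 4  [with S=-3, R=-7]  = 26; T = |H - R|  [with H=26, R=-7]  = 33.
Change = 17 − 33 = -16.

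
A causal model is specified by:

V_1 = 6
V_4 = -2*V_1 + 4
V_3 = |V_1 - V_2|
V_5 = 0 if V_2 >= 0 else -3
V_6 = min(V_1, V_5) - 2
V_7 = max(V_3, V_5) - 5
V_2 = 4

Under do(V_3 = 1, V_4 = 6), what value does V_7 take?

Under do(V_3 = 1, V_4 = 6), each intervened variable's structural equation is replaced by its fixed value.
V_5 = 0 if V_2 >= 0 else -3  [with V_2=4]  = 0
V_7 = max(V_3, V_5) - 5  [with V_3=1, V_5=0]  = -4

-4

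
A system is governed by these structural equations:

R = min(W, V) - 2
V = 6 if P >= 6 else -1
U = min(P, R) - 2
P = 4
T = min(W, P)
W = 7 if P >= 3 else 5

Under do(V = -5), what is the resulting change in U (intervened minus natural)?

-4

Under do(V=-5), the mechanism V = 6 if P >= 6 else -1 is discarded; V is fixed at -5.
W = 7 if P >= 3 else 5  [with P=4]  = 7
R = min(W, V) - 2  [with W=7, V=-5]  = -7
U = min(P, R) - 2  [with P=4, R=-7]  = -9
Without intervention: V = 6 if P >= 6 else -1  [with P=4]  = -1; W = 7 if P >= 3 else 5  [with P=4]  = 7; R = min(W, V) - 2  [with W=7, V=-1]  = -3; U = min(P, R) - 2  [with P=4, R=-3]  = -5.
Change = -9 − (-5) = -4.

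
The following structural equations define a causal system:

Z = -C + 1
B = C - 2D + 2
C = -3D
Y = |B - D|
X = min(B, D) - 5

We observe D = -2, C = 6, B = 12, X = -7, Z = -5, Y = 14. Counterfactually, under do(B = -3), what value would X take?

The intervention breaks the incoming arrows to B: B = C - 2D + 2 no longer applies, and B = -3.
X = min(B, D) - 5  [with B=-3, D=-2]  = -8

-8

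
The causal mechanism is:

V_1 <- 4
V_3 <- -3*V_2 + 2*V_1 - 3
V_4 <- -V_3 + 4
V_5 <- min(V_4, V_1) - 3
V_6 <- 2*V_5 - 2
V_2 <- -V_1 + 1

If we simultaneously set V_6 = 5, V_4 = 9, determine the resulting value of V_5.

Setting V_6 = 5, V_4 = 9 by intervention discards those variables' equations.
V_5 = min(V_4, V_1) - 3  [with V_4=9, V_1=4]  = 1

1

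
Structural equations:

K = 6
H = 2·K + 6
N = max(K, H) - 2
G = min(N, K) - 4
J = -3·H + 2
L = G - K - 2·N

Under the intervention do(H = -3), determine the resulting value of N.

4

The intervention breaks the incoming arrows to H: H = 2·K + 6 no longer applies, and H = -3.
N = max(K, H) - 2  [with K=6, H=-3]  = 4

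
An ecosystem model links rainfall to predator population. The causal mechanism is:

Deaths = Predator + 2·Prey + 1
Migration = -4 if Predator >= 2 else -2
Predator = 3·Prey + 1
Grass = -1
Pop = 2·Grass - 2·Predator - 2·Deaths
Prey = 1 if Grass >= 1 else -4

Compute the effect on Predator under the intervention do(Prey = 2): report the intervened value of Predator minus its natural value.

18

The intervention breaks the incoming arrows to Prey: Prey = 1 if Grass >= 1 else -4 no longer applies, and Prey = 2.
Predator = 3·Prey + 1  [with Prey=2]  = 7
Without intervention: Prey = 1 if Grass >= 1 else -4  [with Grass=-1]  = -4; Predator = 3·Prey + 1  [with Prey=-4]  = -11.
Change = 7 − (-11) = 18.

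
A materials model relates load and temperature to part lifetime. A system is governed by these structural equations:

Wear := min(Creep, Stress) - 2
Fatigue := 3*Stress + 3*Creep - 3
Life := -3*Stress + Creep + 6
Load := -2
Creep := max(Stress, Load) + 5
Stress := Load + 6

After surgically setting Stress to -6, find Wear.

-8

Under do(Stress=-6), the mechanism Stress := Load + 6 is discarded; Stress is fixed at -6.
Creep = max(Stress, Load) + 5  [with Stress=-6, Load=-2]  = 3
Wear = min(Creep, Stress) - 2  [with Creep=3, Stress=-6]  = -8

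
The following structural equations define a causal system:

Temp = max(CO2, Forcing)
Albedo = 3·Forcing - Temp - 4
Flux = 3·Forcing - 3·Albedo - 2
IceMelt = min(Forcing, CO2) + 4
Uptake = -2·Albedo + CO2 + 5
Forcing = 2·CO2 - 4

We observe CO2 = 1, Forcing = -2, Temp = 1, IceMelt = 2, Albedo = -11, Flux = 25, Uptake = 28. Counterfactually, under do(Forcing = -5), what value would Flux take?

43

Under do(Forcing=-5), the mechanism Forcing = 2·CO2 - 4 is discarded; Forcing is fixed at -5.
Temp = max(CO2, Forcing)  [with CO2=1, Forcing=-5]  = 1
Albedo = 3·Forcing - Temp - 4  [with Forcing=-5, Temp=1]  = -20
Flux = 3·Forcing - 3·Albedo - 2  [with Forcing=-5, Albedo=-20]  = 43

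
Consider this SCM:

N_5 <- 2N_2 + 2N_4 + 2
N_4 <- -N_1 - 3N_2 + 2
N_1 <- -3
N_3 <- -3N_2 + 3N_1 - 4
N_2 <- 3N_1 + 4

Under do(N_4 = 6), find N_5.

4

Intervening sets N_4 = 6 and removes its equation (N_4 <- -N_1 - 3N_2 + 2).
N_2 = 3N_1 + 4  [with N_1=-3]  = -5
N_5 = 2N_2 + 2N_4 + 2  [with N_2=-5, N_4=6]  = 4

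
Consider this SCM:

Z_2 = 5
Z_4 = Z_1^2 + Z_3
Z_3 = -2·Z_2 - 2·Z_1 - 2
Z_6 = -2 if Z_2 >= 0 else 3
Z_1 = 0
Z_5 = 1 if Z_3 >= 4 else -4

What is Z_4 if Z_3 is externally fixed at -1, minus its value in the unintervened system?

The intervention breaks the incoming arrows to Z_3: Z_3 = -2·Z_2 - 2·Z_1 - 2 no longer applies, and Z_3 = -1.
Z_4 = Z_1^2 + Z_3  [with Z_1=0, Z_3=-1]  = -1
Without intervention: Z_3 = -2·Z_2 - 2·Z_1 - 2  [with Z_2=5, Z_1=0]  = -12; Z_4 = Z_1^2 + Z_3  [with Z_1=0, Z_3=-12]  = -12.
Change = -1 − (-12) = 11.

11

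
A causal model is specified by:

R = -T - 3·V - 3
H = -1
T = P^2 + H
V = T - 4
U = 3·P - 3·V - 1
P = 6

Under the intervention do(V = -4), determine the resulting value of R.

-26

Intervening sets V = -4 and removes its equation (V = T - 4).
T = P^2 + H  [with P=6, H=-1]  = 35
R = -T - 3·V - 3  [with T=35, V=-4]  = -26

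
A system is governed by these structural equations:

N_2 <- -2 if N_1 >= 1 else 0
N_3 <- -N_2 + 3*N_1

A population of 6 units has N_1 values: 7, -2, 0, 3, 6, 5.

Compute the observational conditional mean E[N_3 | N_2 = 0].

-3

Observing N_2=0 restricts to units where N_2's equation naturally yields 0: N_1 ∈ {-2, 0}. In that subpopulation N_3 = -6, 0, mean -3.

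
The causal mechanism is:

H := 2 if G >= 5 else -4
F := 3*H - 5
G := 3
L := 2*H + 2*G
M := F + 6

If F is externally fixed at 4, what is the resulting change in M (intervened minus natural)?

Intervening sets F = 4 and removes its equation (F := 3*H - 5).
M = F + 6  [with F=4]  = 10
Without intervention: H = 2 if G >= 5 else -4  [with G=3]  = -4; F = 3*H - 5  [with H=-4]  = -17; M = F + 6  [with F=-17]  = -11.
Change = 10 − (-11) = 21.

21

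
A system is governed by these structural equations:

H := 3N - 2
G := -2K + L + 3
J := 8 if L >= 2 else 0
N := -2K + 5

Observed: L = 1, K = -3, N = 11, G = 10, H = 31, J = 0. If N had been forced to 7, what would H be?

19

do(N=7) replaces the equation N := -2K + 5 with the constant N = 7.
H = 3N - 2  [with N=7]  = 19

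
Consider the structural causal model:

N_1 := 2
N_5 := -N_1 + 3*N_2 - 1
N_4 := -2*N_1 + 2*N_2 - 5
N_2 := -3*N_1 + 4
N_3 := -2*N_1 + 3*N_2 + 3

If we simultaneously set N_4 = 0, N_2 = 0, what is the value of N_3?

-1

Setting N_4 = 0, N_2 = 0 by intervention discards those variables' equations.
N_3 = -2*N_1 + 3*N_2 + 3  [with N_1=2, N_2=0]  = -1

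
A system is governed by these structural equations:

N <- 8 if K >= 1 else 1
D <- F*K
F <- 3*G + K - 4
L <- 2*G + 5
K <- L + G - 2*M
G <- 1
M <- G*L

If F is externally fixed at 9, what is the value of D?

-54

Under do(F=9), the mechanism F <- 3*G + K - 4 is discarded; F is fixed at 9.
L = 2*G + 5  [with G=1]  = 7
M = G*L  [with G=1, L=7]  = 7
K = L + G - 2*M  [with L=7, G=1, M=7]  = -6
D = F*K  [with F=9, K=-6]  = -54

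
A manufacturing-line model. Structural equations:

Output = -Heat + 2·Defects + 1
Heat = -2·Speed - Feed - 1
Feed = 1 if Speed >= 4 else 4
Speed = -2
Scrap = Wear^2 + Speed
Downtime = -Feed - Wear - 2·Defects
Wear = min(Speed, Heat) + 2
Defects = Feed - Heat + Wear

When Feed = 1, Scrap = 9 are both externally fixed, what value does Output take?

-3

Setting Feed = 1, Scrap = 9 by intervention discards those variables' equations.
Heat = -2·Speed - Feed - 1  [with Speed=-2, Feed=1]  = 2
Wear = min(Speed, Heat) + 2  [with Speed=-2, Heat=2]  = 0
Defects = Feed - Heat + Wear  [with Feed=1, Heat=2, Wear=0]  = -1
Output = -Heat + 2·Defects + 1  [with Heat=2, Defects=-1]  = -3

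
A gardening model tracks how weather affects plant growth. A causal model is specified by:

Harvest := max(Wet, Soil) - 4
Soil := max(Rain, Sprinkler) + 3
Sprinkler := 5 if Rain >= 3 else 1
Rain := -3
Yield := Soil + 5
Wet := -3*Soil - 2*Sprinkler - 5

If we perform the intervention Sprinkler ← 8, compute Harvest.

Under do(Sprinkler=8), the mechanism Sprinkler := 5 if Rain >= 3 else 1 is discarded; Sprinkler is fixed at 8.
Soil = max(Rain, Sprinkler) + 3  [with Rain=-3, Sprinkler=8]  = 11
Wet = -3*Soil - 2*Sprinkler - 5  [with Soil=11, Sprinkler=8]  = -54
Harvest = max(Wet, Soil) - 4  [with Wet=-54, Soil=11]  = 7

7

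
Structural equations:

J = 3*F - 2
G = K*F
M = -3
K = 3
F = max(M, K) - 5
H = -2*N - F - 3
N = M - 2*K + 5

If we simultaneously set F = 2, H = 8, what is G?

Setting F = 2, H = 8 by intervention discards those variables' equations.
G = K*F  [with K=3, F=2]  = 6

6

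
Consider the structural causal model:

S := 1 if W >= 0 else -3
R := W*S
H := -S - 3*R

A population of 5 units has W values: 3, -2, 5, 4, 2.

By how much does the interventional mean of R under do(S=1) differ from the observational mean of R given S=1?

Every unit gets S=1 under the intervention. R values become 3, -2, 5, 4, 2; E[R|do(S=1)] = 2.4.
Observing S=1 restricts to units where S's equation naturally yields 1: W ∈ {3, 5, 4, 2}. In that subpopulation R = 3, 5, 4, 2, mean 3.5.
Difference = 2.4 − 3.5 = -1.1.

-1.1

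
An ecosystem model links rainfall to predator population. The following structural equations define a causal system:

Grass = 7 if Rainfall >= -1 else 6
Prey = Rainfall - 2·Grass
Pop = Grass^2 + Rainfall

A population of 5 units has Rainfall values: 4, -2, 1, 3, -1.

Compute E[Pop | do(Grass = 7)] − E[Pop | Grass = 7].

-0.75

The intervention sets Grass=7 in all 5 units regardless of Rainfall. Recomputing Pop per unit gives 53, 47, 50, 52, 48; average 50.
Conditioning on Grass=7 selects the 4 unit(s) with Rainfall ∈ {4, 1, 3, -1}. Their Pop values: 53, 50, 52, 48. Mean = 50.75.
Difference = 50 − 50.75 = -0.75.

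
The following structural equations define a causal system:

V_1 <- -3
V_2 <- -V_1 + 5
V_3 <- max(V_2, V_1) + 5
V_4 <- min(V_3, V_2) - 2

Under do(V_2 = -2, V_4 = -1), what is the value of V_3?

The joint intervention fixes V_2 = -2, V_4 = -1, removing each variable's own equation.
V_3 = max(V_2, V_1) + 5  [with V_2=-2, V_1=-3]  = 3

3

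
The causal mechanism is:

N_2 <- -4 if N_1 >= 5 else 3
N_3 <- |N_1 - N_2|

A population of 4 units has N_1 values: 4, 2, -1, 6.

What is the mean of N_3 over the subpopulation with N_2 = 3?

2

Observing N_2=3 restricts to units where N_2's equation naturally yields 3: N_1 ∈ {4, 2, -1}. In that subpopulation N_3 = 1, 1, 4, mean 2.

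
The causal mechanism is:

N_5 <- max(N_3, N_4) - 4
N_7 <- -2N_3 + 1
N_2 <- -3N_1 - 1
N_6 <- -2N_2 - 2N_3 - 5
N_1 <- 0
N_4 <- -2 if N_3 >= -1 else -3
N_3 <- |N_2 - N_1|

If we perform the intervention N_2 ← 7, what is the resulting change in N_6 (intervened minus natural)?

-28

Under do(N_2=7), the mechanism N_2 <- -3N_1 - 1 is discarded; N_2 is fixed at 7.
N_3 = |N_2 - N_1|  [with N_2=7, N_1=0]  = 7
N_6 = -2N_2 - 2N_3 - 5  [with N_2=7, N_3=7]  = -33
Without intervention: N_2 = -3N_1 - 1  [with N_1=0]  = -1; N_3 = |N_2 - N_1|  [with N_2=-1, N_1=0]  = 1; N_6 = -2N_2 - 2N_3 - 5  [with N_2=-1, N_3=1]  = -5.
Change = -33 − (-5) = -28.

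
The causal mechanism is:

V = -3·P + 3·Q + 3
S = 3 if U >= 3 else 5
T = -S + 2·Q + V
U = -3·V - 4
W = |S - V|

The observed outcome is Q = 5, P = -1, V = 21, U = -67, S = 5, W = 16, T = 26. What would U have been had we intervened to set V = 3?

-13

The intervention breaks the incoming arrows to V: V = -3·P + 3·Q + 3 no longer applies, and V = 3.
U = -3·V - 4  [with V=3]  = -13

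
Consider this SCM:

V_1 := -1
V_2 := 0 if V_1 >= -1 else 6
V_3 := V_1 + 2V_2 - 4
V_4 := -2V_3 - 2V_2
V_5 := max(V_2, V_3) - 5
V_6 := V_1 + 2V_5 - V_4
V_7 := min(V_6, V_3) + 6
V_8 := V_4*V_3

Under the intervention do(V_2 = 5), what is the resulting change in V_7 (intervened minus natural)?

Under do(V_2=5), the mechanism V_2 := 0 if V_1 >= -1 else 6 is discarded; V_2 is fixed at 5.
V_3 = V_1 + 2V_2 - 4  [with V_1=-1, V_2=5]  = 5
V_4 = -2V_3 - 2V_2  [with V_3=5, V_2=5]  = -20
V_5 = max(V_2, V_3) - 5  [with V_2=5, V_3=5]  = 0
V_6 = V_1 + 2V_5 - V_4  [with V_1=-1, V_5=0, V_4=-20]  = 19
V_7 = min(V_6, V_3) + 6  [with V_6=19, V_3=5]  = 11
Without intervention: V_2 = 0 if V_1 >= -1 else 6  [with V_1=-1]  = 0; V_3 = V_1 + 2V_2 - 4  [with V_1=-1, V_2=0]  = -5; V_4 = -2V_3 - 2V_2  [with V_3=-5, V_2=0]  = 10; V_5 = max(V_2, V_3) - 5  [with V_2=0, V_3=-5]  = -5; V_6 = V_1 + 2V_5 - V_4  [with V_1=-1, V_5=-5, V_4=10]  = -21; V_7 = min(V_6, V_3) + 6  [with V_6=-21, V_3=-5]  = -15.
Change = 11 − (-15) = 26.

26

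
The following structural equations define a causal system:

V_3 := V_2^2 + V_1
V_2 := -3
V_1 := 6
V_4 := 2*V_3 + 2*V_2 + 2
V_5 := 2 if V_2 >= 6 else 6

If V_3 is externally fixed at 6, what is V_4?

8

The intervention breaks the incoming arrows to V_3: V_3 := V_2^2 + V_1 no longer applies, and V_3 = 6.
V_4 = 2*V_3 + 2*V_2 + 2  [with V_3=6, V_2=-3]  = 8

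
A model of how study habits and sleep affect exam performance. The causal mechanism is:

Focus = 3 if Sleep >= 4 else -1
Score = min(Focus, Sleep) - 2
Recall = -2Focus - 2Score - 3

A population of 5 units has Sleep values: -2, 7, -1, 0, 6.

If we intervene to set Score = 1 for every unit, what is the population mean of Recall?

-6.2

The intervention sets Score=1 in all 5 units regardless of Sleep. Recomputing Recall per unit gives -3, -11, -3, -3, -11; average -6.2.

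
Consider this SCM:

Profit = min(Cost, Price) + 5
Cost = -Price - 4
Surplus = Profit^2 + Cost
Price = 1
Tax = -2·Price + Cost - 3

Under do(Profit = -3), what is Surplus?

4

Intervening sets Profit = -3 and removes its equation (Profit = min(Cost, Price) + 5).
Cost = -Price - 4  [with Price=1]  = -5
Surplus = Profit^2 + Cost  [with Profit=-3, Cost=-5]  = 4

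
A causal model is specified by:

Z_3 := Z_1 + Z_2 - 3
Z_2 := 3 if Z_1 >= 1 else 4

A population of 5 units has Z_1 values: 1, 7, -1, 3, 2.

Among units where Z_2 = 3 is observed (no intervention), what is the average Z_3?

Observing Z_2=3 restricts to units where Z_2's equation naturally yields 3: Z_1 ∈ {1, 7, 3, 2}. In that subpopulation Z_3 = 1, 7, 3, 2, mean 3.25.

3.25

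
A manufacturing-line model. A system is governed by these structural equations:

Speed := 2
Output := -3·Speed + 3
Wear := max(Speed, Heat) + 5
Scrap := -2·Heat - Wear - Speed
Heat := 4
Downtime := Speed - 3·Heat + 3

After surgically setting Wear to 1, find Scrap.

-11

The intervention breaks the incoming arrows to Wear: Wear := max(Speed, Heat) + 5 no longer applies, and Wear = 1.
Scrap = -2·Heat - Wear - Speed  [with Heat=4, Wear=1, Speed=2]  = -11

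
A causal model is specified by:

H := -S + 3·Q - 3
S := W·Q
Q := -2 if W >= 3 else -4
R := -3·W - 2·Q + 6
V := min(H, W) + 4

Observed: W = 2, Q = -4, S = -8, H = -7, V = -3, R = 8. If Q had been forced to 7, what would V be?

6

do(Q=7) replaces the equation Q := -2 if W >= 3 else -4 with the constant Q = 7.
S = W·Q  [with W=2, Q=7]  = 14
H = -S + 3·Q - 3  [with S=14, Q=7]  = 4
V = min(H, W) + 4  [with H=4, W=2]  = 6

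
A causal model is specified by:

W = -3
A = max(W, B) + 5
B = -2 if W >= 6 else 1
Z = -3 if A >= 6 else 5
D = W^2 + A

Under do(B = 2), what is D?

16

Under do(B=2), the mechanism B = -2 if W >= 6 else 1 is discarded; B is fixed at 2.
A = max(W, B) + 5  [with W=-3, B=2]  = 7
D = W^2 + A  [with W=-3, A=7]  = 16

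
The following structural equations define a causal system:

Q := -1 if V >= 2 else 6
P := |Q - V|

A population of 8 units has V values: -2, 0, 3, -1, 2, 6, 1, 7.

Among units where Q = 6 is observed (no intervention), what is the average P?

6.5

E[P|Q=6] averages over only the 4 units with Q=6 (V = -2, 0, -1, 1): P = 8, 6, 7, 5, mean 6.5.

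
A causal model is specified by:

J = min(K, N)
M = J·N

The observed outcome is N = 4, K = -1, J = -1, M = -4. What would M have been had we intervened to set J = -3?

-12

The intervention breaks the incoming arrows to J: J = min(K, N) no longer applies, and J = -3.
M = J·N  [with J=-3, N=4]  = -12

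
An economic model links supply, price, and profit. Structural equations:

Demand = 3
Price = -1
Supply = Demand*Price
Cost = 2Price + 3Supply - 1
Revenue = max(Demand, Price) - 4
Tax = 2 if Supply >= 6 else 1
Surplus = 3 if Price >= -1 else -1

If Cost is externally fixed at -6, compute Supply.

Under do(Cost=-6), the mechanism Cost = 2Price + 3Supply - 1 is discarded; Cost is fixed at -6.
Since Supply is not a descendant of the intervened variable, it is unaffected.
Supply = Demand*Price  [with Demand=3, Price=-1]  = -3

-3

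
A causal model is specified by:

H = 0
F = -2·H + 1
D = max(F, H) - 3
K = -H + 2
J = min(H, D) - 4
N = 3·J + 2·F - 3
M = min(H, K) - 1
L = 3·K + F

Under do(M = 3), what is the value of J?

The intervention breaks the incoming arrows to M: M = min(H, K) - 1 no longer applies, and M = 3.
J is not downstream of the intervention, so its value is determined by the original equations.
F = -2·H + 1  [with H=0]  = 1
D = max(F, H) - 3  [with F=1, H=0]  = -2
J = min(H, D) - 4  [with H=0, D=-2]  = -6

-6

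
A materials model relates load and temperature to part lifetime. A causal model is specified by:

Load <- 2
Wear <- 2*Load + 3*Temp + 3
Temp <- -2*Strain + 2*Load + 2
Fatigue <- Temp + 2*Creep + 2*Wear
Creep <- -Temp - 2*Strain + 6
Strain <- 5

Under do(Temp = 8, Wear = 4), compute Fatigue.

Setting Temp = 8, Wear = 4 by intervention discards those variables' equations.
Creep = -Temp - 2*Strain + 6  [with Temp=8, Strain=5]  = -12
Fatigue = Temp + 2*Creep + 2*Wear  [with Temp=8, Creep=-12, Wear=4]  = -8

-8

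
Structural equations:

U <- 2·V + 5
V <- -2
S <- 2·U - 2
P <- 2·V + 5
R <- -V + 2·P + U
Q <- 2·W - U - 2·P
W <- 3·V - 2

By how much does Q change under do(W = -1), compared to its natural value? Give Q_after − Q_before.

14

Intervening sets W = -1 and removes its equation (W <- 3·V - 2).
U = 2·V + 5  [with V=-2]  = 1
P = 2·V + 5  [with V=-2]  = 1
Q = 2·W - U - 2·P  [with W=-1, U=1, P=1]  = -5
Without intervention: U = 2·V + 5  [with V=-2]  = 1; P = 2·V + 5  [with V=-2]  = 1; W = 3·V - 2  [with V=-2]  = -8; Q = 2·W - U - 2·P  [with W=-8, U=1, P=1]  = -19.
Change = -5 − (-19) = 14.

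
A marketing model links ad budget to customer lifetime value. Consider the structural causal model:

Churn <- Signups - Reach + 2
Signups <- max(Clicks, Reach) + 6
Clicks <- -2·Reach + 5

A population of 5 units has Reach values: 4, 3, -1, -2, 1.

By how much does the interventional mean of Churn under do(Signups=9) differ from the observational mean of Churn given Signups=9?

1

Every unit gets Signups=9 under the intervention. Churn values become 7, 8, 12, 13, 10; E[Churn|do(Signups=9)] = 10.
Observing Signups=9 restricts to units where Signups's equation naturally yields 9: Reach ∈ {3, 1}. In that subpopulation Churn = 8, 10, mean 9.
Difference = 10 − 9 = 1.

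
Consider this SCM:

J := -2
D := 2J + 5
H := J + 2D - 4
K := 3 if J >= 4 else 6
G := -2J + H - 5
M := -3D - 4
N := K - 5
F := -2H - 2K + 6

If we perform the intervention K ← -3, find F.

20

do(K=-3) replaces the equation K := 3 if J >= 4 else 6 with the constant K = -3.
D = 2J + 5  [with J=-2]  = 1
H = J + 2D - 4  [with J=-2, D=1]  = -4
F = -2H - 2K + 6  [with H=-4, K=-3]  = 20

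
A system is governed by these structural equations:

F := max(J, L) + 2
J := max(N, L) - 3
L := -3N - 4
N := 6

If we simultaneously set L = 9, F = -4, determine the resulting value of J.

The joint intervention fixes L = 9, F = -4, removing each variable's own equation.
J = max(N, L) - 3  [with N=6, L=9]  = 6

6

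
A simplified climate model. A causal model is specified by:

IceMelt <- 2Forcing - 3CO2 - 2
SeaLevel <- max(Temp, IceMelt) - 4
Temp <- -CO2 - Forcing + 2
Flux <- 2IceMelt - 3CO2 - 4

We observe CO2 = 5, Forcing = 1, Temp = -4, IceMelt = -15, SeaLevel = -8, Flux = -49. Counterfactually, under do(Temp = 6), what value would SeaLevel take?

do(Temp=6) replaces the equation Temp <- -CO2 - Forcing + 2 with the constant Temp = 6.
IceMelt = 2Forcing - 3CO2 - 2  [with Forcing=1, CO2=5]  = -15
SeaLevel = max(Temp, IceMelt) - 4  [with Temp=6, IceMelt=-15]  = 2

2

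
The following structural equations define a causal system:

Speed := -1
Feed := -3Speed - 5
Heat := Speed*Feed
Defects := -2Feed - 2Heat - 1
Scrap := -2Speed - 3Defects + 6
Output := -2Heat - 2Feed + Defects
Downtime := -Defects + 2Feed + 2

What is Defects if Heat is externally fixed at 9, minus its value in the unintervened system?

The intervention breaks the incoming arrows to Heat: Heat := Speed*Feed no longer applies, and Heat = 9.
Feed = -3Speed - 5  [with Speed=-1]  = -2
Defects = -2Feed - 2Heat - 1  [with Feed=-2, Heat=9]  = -15
Without intervention: Feed = -3Speed - 5  [with Speed=-1]  = -2; Heat = Speed*Feed  [with Speed=-1, Feed=-2]  = 2; Defects = -2Feed - 2Heat - 1  [with Feed=-2, Heat=2]  = -1.
Change = -15 − (-1) = -14.

-14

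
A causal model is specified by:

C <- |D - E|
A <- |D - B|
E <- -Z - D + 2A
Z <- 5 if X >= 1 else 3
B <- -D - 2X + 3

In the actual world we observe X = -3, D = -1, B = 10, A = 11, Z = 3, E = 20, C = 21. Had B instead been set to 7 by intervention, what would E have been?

The intervention breaks the incoming arrows to B: B <- -D - 2X + 3 no longer applies, and B = 7.
A = |D - B|  [with D=-1, B=7]  = 8
Z = 5 if X >= 1 else 3  [with X=-3]  = 3
E = -Z - D + 2A  [with Z=3, D=-1, A=8]  = 14

14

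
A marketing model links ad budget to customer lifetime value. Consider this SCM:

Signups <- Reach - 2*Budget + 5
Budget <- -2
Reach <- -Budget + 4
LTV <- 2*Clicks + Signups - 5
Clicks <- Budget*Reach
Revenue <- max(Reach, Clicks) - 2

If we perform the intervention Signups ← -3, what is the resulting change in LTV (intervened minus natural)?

Under do(Signups=-3), the mechanism Signups <- Reach - 2*Budget + 5 is discarded; Signups is fixed at -3.
Reach = -Budget + 4  [with Budget=-2]  = 6
Clicks = Budget*Reach  [with Budget=-2, Reach=6]  = -12
LTV = 2*Clicks + Signups - 5  [with Clicks=-12, Signups=-3]  = -32
Without intervention: Reach = -Budget + 4  [with Budget=-2]  = 6; Clicks = Budget*Reach  [with Budget=-2, Reach=6]  = -12; Signups = Reach - 2*Budget + 5  [with Reach=6, Budget=-2]  = 15; LTV = 2*Clicks + Signups - 5  [with Clicks=-12, Signups=15]  = -14.
Change = -32 − (-14) = -18.

-18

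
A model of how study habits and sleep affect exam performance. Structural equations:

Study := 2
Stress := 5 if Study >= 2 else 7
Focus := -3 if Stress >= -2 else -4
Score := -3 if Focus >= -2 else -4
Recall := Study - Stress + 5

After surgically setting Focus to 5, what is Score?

The intervention breaks the incoming arrows to Focus: Focus := -3 if Stress >= -2 else -4 no longer applies, and Focus = 5.
Score = -3 if Focus >= -2 else -4  [with Focus=5]  = -3

-3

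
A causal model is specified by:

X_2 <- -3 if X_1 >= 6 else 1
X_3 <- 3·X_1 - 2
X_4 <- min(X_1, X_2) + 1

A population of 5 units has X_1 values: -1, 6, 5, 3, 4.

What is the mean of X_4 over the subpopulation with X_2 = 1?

1.5

Conditioning on X_2=1 selects the 4 unit(s) with X_1 ∈ {-1, 5, 3, 4}. Their X_4 values: 0, 2, 2, 2. Mean = 1.5.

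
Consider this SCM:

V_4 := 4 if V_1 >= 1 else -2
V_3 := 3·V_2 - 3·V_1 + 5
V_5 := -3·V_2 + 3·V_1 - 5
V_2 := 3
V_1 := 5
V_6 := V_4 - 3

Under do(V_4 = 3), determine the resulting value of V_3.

-1

Under do(V_4=3), the mechanism V_4 := 4 if V_1 >= 1 else -2 is discarded; V_4 is fixed at 3.
Since V_3 is not a descendant of the intervened variable, it is unaffected.
V_3 = 3·V_2 - 3·V_1 + 5  [with V_2=3, V_1=5]  = -1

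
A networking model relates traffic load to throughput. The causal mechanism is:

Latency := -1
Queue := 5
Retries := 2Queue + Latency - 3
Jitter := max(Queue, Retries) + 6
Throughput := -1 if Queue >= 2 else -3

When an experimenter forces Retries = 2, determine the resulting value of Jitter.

The intervention breaks the incoming arrows to Retries: Retries := 2Queue + Latency - 3 no longer applies, and Retries = 2.
Jitter = max(Queue, Retries) + 6  [with Queue=5, Retries=2]  = 11

11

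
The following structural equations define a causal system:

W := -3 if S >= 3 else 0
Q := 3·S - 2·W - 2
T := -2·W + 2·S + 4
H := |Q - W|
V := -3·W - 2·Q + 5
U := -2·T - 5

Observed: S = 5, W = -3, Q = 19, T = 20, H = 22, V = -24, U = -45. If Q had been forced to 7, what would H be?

10

do(Q=7) replaces the equation Q := 3·S - 2·W - 2 with the constant Q = 7.
W = -3 if S >= 3 else 0  [with S=5]  = -3
H = |Q - W|  [with Q=7, W=-3]  = 10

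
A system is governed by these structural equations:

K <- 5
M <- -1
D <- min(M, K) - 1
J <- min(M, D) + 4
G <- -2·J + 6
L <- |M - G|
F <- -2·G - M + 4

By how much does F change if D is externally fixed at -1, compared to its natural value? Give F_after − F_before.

4

The intervention breaks the incoming arrows to D: D <- min(M, K) - 1 no longer applies, and D = -1.
J = min(M, D) + 4  [with M=-1, D=-1]  = 3
G = -2·J + 6  [with J=3]  = 0
F = -2·G - M + 4  [with G=0, M=-1]  = 5
Without intervention: D = min(M, K) - 1  [with M=-1, K=5]  = -2; J = min(M, D) + 4  [with M=-1, D=-2]  = 2; G = -2·J + 6  [with J=2]  = 2; F = -2·G - M + 4  [with G=2, M=-1]  = 1.
Change = 5 − 1 = 4.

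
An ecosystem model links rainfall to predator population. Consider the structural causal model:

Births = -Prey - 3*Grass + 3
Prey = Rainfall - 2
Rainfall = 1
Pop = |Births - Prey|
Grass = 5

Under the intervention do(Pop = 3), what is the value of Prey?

do(Pop=3) replaces the equation Pop = |Births - Prey| with the constant Pop = 3.
Prey is not downstream of the intervention, so its value is determined by the original equations.
Prey = Rainfall - 2  [with Rainfall=1]  = -1

-1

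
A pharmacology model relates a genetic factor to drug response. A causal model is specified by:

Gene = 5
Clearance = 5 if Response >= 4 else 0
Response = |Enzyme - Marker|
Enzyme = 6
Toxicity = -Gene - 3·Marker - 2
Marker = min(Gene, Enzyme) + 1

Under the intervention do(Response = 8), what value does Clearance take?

Under do(Response=8), the mechanism Response = |Enzyme - Marker| is discarded; Response is fixed at 8.
Clearance = 5 if Response >= 4 else 0  [with Response=8]  = 5

5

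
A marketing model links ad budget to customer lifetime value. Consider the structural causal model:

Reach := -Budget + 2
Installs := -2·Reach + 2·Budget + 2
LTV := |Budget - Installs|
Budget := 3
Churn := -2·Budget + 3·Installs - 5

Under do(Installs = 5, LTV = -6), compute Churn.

The joint intervention fixes Installs = 5, LTV = -6, removing each variable's own equation.
Churn = -2·Budget + 3·Installs - 5  [with Budget=3, Installs=5]  = 4

4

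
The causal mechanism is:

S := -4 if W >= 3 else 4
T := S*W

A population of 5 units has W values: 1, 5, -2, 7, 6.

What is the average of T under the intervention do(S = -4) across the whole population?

-13.6

The intervention sets S=-4 in all 5 units regardless of W. Recomputing T per unit gives -4, -20, 8, -28, -24; average -13.6.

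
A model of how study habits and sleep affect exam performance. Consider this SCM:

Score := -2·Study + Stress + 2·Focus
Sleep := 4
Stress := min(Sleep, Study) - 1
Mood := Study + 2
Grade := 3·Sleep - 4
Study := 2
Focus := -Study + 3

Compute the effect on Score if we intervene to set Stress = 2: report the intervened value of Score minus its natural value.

1

do(Stress=2) replaces the equation Stress := min(Sleep, Study) - 1 with the constant Stress = 2.
Focus = -Study + 3  [with Study=2]  = 1
Score = -2·Study + Stress + 2·Focus  [with Study=2, Stress=2, Focus=1]  = 0
Without intervention: Stress = min(Sleep, Study) - 1  [with Sleep=4, Study=2]  = 1; Focus = -Study + 3  [with Study=2]  = 1; Score = -2·Study + Stress + 2·Focus  [with Study=2, Stress=1, Focus=1]  = -1.
Change = 0 − (-1) = 1.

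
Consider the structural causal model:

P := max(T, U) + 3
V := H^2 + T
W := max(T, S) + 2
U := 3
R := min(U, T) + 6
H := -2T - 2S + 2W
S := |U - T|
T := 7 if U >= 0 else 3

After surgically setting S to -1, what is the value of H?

The intervention breaks the incoming arrows to S: S := |U - T| no longer applies, and S = -1.
T = 7 if U >= 0 else 3  [with U=3]  = 7
W = max(T, S) + 2  [with T=7, S=-1]  = 9
H = -2T - 2S + 2W  [with T=7, S=-1, W=9]  = 6

6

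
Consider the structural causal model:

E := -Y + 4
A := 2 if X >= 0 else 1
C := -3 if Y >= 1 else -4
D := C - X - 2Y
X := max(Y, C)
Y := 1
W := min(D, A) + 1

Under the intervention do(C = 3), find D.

Under do(C=3), the mechanism C := -3 if Y >= 1 else -4 is discarded; C is fixed at 3.
X = max(Y, C)  [with Y=1, C=3]  = 3
D = C - X - 2Y  [with C=3, X=3, Y=1]  = -2

-2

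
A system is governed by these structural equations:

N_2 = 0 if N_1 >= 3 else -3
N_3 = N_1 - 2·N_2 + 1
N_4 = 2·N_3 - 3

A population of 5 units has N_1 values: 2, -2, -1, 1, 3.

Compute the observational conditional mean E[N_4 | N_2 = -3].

E[N_4|N_2=-3] averages over only the 4 units with N_2=-3 (N_1 = 2, -2, -1, 1): N_4 = 15, 7, 9, 13, mean 11.

11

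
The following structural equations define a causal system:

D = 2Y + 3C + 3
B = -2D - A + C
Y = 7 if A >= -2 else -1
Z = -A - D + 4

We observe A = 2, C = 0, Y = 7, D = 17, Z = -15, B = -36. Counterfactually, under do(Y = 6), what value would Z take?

-13

do(Y=6) replaces the equation Y = 7 if A >= -2 else -1 with the constant Y = 6.
D = 2Y + 3C + 3  [with Y=6, C=0]  = 15
Z = -A - D + 4  [with A=2, D=15]  = -13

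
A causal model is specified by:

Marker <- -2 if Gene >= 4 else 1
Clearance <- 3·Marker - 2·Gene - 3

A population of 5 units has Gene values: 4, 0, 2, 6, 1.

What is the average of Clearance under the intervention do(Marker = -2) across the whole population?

do(Marker=-2) breaks Marker's dependence on Gene. With Marker=-2 fixed, Clearance across the units is -17, -9, -13, -21, -11, mean -14.2.

-14.2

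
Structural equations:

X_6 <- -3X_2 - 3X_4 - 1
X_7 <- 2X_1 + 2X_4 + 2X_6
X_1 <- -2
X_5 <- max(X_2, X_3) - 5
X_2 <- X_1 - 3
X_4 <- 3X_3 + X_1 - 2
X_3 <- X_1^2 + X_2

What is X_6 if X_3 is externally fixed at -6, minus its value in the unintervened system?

The intervention breaks the incoming arrows to X_3: X_3 <- X_1^2 + X_2 no longer applies, and X_3 = -6.
X_2 = X_1 - 3  [with X_1=-2]  = -5
X_4 = 3X_3 + X_1 - 2  [with X_3=-6, X_1=-2]  = -22
X_6 = -3X_2 - 3X_4 - 1  [with X_2=-5, X_4=-22]  = 80
Without intervention: X_2 = X_1 - 3  [with X_1=-2]  = -5; X_3 = X_1^2 + X_2  [with X_1=-2, X_2=-5]  = -1; X_4 = 3X_3 + X_1 - 2  [with X_3=-1, X_1=-2]  = -7; X_6 = -3X_2 - 3X_4 - 1  [with X_2=-5, X_4=-7]  = 35.
Change = 80 − 35 = 45.

45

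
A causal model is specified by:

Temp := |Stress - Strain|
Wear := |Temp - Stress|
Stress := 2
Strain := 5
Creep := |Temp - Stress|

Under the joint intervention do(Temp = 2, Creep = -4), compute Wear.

0

Setting Temp = 2, Creep = -4 by intervention discards those variables' equations.
Wear = |Temp - Stress|  [with Temp=2, Stress=2]  = 0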